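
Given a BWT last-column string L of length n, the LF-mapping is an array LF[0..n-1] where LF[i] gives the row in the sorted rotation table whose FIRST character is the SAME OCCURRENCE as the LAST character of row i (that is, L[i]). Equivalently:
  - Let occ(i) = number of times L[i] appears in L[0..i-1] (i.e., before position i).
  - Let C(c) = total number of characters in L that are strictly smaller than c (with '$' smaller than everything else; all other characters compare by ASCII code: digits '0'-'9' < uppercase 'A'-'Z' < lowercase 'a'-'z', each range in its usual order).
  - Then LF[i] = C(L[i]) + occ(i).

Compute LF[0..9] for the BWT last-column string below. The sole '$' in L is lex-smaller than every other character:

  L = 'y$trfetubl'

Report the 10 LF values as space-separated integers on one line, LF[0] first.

Answer: 9 0 6 5 3 2 7 8 1 4

Derivation:
Char counts: '$':1, 'b':1, 'e':1, 'f':1, 'l':1, 'r':1, 't':2, 'u':1, 'y':1
C (first-col start): C('$')=0, C('b')=1, C('e')=2, C('f')=3, C('l')=4, C('r')=5, C('t')=6, C('u')=8, C('y')=9
L[0]='y': occ=0, LF[0]=C('y')+0=9+0=9
L[1]='$': occ=0, LF[1]=C('$')+0=0+0=0
L[2]='t': occ=0, LF[2]=C('t')+0=6+0=6
L[3]='r': occ=0, LF[3]=C('r')+0=5+0=5
L[4]='f': occ=0, LF[4]=C('f')+0=3+0=3
L[5]='e': occ=0, LF[5]=C('e')+0=2+0=2
L[6]='t': occ=1, LF[6]=C('t')+1=6+1=7
L[7]='u': occ=0, LF[7]=C('u')+0=8+0=8
L[8]='b': occ=0, LF[8]=C('b')+0=1+0=1
L[9]='l': occ=0, LF[9]=C('l')+0=4+0=4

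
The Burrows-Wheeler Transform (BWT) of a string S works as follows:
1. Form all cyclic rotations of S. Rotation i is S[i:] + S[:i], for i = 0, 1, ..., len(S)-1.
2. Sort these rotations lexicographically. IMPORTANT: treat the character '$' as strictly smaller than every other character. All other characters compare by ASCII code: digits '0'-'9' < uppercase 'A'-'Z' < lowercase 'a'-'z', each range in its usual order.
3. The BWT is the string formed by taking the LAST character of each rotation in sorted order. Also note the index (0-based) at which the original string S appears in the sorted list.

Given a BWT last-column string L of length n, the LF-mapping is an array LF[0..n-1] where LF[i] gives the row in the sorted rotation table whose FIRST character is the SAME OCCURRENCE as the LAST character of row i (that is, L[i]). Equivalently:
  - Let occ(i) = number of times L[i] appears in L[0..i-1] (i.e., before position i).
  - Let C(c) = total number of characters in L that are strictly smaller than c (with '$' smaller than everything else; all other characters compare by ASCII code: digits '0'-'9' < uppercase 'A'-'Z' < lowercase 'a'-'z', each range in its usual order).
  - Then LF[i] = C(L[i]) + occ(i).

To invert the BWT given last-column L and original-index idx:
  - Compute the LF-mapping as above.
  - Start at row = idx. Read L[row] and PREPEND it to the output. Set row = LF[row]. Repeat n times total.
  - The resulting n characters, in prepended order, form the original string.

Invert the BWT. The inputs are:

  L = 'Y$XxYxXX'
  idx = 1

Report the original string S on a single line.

Answer: XXxXxYY$

Derivation:
LF mapping: 4 0 1 6 5 7 2 3
Walk LF starting at row 1, prepending L[row]:
  step 1: row=1, L[1]='$', prepend. Next row=LF[1]=0
  step 2: row=0, L[0]='Y', prepend. Next row=LF[0]=4
  step 3: row=4, L[4]='Y', prepend. Next row=LF[4]=5
  step 4: row=5, L[5]='x', prepend. Next row=LF[5]=7
  step 5: row=7, L[7]='X', prepend. Next row=LF[7]=3
  step 6: row=3, L[3]='x', prepend. Next row=LF[3]=6
  step 7: row=6, L[6]='X', prepend. Next row=LF[6]=2
  step 8: row=2, L[2]='X', prepend. Next row=LF[2]=1
Reversed output: XXxXxYY$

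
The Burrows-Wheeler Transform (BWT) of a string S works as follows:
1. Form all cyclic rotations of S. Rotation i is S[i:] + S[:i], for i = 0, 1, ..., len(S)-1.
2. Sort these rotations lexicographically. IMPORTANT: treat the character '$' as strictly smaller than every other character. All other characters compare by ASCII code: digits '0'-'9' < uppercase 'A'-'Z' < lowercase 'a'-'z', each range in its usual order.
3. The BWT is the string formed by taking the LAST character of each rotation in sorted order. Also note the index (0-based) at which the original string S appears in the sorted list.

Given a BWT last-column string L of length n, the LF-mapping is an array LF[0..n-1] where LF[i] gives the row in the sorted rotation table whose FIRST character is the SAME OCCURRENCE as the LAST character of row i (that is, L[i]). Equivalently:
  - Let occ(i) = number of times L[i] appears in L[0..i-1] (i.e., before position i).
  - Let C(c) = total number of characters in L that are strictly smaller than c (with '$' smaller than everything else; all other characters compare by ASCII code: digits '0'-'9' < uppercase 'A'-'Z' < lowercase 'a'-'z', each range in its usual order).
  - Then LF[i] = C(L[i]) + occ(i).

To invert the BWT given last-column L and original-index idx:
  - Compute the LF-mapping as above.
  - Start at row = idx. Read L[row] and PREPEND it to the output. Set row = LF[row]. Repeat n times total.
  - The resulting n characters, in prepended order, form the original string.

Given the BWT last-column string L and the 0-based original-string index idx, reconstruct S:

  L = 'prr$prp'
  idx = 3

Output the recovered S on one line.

Answer: prrprp$

Derivation:
LF mapping: 1 4 5 0 2 6 3
Walk LF starting at row 3, prepending L[row]:
  step 1: row=3, L[3]='$', prepend. Next row=LF[3]=0
  step 2: row=0, L[0]='p', prepend. Next row=LF[0]=1
  step 3: row=1, L[1]='r', prepend. Next row=LF[1]=4
  step 4: row=4, L[4]='p', prepend. Next row=LF[4]=2
  step 5: row=2, L[2]='r', prepend. Next row=LF[2]=5
  step 6: row=5, L[5]='r', prepend. Next row=LF[5]=6
  step 7: row=6, L[6]='p', prepend. Next row=LF[6]=3
Reversed output: prrprp$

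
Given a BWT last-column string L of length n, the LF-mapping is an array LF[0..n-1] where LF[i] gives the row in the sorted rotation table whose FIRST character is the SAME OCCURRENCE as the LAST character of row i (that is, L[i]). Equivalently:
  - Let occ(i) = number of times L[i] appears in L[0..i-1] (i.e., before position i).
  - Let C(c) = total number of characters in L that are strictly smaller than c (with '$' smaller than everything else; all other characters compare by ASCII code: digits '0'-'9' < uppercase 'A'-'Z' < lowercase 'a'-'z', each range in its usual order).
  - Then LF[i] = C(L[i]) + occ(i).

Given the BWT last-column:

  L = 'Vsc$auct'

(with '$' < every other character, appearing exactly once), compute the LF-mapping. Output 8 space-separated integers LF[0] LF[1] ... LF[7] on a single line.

Char counts: '$':1, 'V':1, 'a':1, 'c':2, 's':1, 't':1, 'u':1
C (first-col start): C('$')=0, C('V')=1, C('a')=2, C('c')=3, C('s')=5, C('t')=6, C('u')=7
L[0]='V': occ=0, LF[0]=C('V')+0=1+0=1
L[1]='s': occ=0, LF[1]=C('s')+0=5+0=5
L[2]='c': occ=0, LF[2]=C('c')+0=3+0=3
L[3]='$': occ=0, LF[3]=C('$')+0=0+0=0
L[4]='a': occ=0, LF[4]=C('a')+0=2+0=2
L[5]='u': occ=0, LF[5]=C('u')+0=7+0=7
L[6]='c': occ=1, LF[6]=C('c')+1=3+1=4
L[7]='t': occ=0, LF[7]=C('t')+0=6+0=6

Answer: 1 5 3 0 2 7 4 6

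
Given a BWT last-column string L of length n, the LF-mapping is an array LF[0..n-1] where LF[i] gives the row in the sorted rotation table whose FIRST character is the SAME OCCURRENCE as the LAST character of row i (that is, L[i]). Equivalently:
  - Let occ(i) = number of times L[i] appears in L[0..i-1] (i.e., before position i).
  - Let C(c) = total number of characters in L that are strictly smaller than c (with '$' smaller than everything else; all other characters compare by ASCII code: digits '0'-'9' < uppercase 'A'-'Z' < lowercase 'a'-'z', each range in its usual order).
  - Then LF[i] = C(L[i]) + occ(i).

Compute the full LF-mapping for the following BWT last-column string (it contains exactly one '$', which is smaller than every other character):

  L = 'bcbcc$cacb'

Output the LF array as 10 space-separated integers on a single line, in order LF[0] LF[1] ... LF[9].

Answer: 2 5 3 6 7 0 8 1 9 4

Derivation:
Char counts: '$':1, 'a':1, 'b':3, 'c':5
C (first-col start): C('$')=0, C('a')=1, C('b')=2, C('c')=5
L[0]='b': occ=0, LF[0]=C('b')+0=2+0=2
L[1]='c': occ=0, LF[1]=C('c')+0=5+0=5
L[2]='b': occ=1, LF[2]=C('b')+1=2+1=3
L[3]='c': occ=1, LF[3]=C('c')+1=5+1=6
L[4]='c': occ=2, LF[4]=C('c')+2=5+2=7
L[5]='$': occ=0, LF[5]=C('$')+0=0+0=0
L[6]='c': occ=3, LF[6]=C('c')+3=5+3=8
L[7]='a': occ=0, LF[7]=C('a')+0=1+0=1
L[8]='c': occ=4, LF[8]=C('c')+4=5+4=9
L[9]='b': occ=2, LF[9]=C('b')+2=2+2=4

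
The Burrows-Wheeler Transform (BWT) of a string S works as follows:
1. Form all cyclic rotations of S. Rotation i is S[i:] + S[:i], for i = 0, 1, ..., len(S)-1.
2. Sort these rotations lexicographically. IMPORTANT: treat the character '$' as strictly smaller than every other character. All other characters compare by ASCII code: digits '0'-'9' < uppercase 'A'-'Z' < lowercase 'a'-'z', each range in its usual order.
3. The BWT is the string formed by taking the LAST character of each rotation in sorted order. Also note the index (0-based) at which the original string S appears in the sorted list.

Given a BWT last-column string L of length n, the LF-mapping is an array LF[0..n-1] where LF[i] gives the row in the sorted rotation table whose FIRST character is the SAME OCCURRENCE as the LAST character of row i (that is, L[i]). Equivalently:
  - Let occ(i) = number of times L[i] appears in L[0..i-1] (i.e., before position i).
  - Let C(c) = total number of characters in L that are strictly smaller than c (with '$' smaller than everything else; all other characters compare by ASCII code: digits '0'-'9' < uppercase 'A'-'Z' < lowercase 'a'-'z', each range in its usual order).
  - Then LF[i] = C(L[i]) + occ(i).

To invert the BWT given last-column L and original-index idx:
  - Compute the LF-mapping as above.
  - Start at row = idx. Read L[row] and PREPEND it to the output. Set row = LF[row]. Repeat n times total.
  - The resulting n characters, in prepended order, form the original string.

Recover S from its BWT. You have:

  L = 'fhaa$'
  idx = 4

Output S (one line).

Answer: haaf$

Derivation:
LF mapping: 3 4 1 2 0
Walk LF starting at row 4, prepending L[row]:
  step 1: row=4, L[4]='$', prepend. Next row=LF[4]=0
  step 2: row=0, L[0]='f', prepend. Next row=LF[0]=3
  step 3: row=3, L[3]='a', prepend. Next row=LF[3]=2
  step 4: row=2, L[2]='a', prepend. Next row=LF[2]=1
  step 5: row=1, L[1]='h', prepend. Next row=LF[1]=4
Reversed output: haaf$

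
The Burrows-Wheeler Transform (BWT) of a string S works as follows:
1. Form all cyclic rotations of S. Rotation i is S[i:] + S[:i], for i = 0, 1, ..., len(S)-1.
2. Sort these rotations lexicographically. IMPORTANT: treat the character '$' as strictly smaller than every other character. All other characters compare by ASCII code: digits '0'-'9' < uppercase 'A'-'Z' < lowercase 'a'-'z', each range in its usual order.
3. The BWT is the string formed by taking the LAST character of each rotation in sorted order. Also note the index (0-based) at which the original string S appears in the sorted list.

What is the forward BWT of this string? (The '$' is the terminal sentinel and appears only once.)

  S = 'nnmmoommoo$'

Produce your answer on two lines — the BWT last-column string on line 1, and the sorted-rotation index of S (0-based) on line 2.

All 11 rotations (rotation i = S[i:]+S[:i]):
  rot[0] = nnmmoommoo$
  rot[1] = nmmoommoo$n
  rot[2] = mmoommoo$nn
  rot[3] = moommoo$nnm
  rot[4] = oommoo$nnmm
  rot[5] = ommoo$nnmmo
  rot[6] = mmoo$nnmmoo
  rot[7] = moo$nnmmoom
  rot[8] = oo$nnmmoomm
  rot[9] = o$nnmmoommo
  rot[10] = $nnmmoommoo
Sorted (with $ < everything):
  sorted[0] = $nnmmoommoo  (last char: 'o')
  sorted[1] = mmoo$nnmmoo  (last char: 'o')
  sorted[2] = mmoommoo$nn  (last char: 'n')
  sorted[3] = moo$nnmmoom  (last char: 'm')
  sorted[4] = moommoo$nnm  (last char: 'm')
  sorted[5] = nmmoommoo$n  (last char: 'n')
  sorted[6] = nnmmoommoo$  (last char: '$')
  sorted[7] = o$nnmmoommo  (last char: 'o')
  sorted[8] = ommoo$nnmmo  (last char: 'o')
  sorted[9] = oo$nnmmoomm  (last char: 'm')
  sorted[10] = oommoo$nnmm  (last char: 'm')
Last column: oonmmn$oomm
Original string S is at sorted index 6

Answer: oonmmn$oomm
6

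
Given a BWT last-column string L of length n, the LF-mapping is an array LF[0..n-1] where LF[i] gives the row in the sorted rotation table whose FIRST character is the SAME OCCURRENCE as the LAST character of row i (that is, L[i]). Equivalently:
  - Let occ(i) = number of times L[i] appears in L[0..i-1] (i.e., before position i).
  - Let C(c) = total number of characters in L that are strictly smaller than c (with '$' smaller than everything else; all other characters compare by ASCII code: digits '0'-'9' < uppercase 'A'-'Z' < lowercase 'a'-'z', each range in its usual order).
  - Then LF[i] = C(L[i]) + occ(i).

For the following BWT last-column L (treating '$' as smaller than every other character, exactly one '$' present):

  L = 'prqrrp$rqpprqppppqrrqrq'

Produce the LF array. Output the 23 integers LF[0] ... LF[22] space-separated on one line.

Char counts: '$':1, 'p':8, 'q':6, 'r':8
C (first-col start): C('$')=0, C('p')=1, C('q')=9, C('r')=15
L[0]='p': occ=0, LF[0]=C('p')+0=1+0=1
L[1]='r': occ=0, LF[1]=C('r')+0=15+0=15
L[2]='q': occ=0, LF[2]=C('q')+0=9+0=9
L[3]='r': occ=1, LF[3]=C('r')+1=15+1=16
L[4]='r': occ=2, LF[4]=C('r')+2=15+2=17
L[5]='p': occ=1, LF[5]=C('p')+1=1+1=2
L[6]='$': occ=0, LF[6]=C('$')+0=0+0=0
L[7]='r': occ=3, LF[7]=C('r')+3=15+3=18
L[8]='q': occ=1, LF[8]=C('q')+1=9+1=10
L[9]='p': occ=2, LF[9]=C('p')+2=1+2=3
L[10]='p': occ=3, LF[10]=C('p')+3=1+3=4
L[11]='r': occ=4, LF[11]=C('r')+4=15+4=19
L[12]='q': occ=2, LF[12]=C('q')+2=9+2=11
L[13]='p': occ=4, LF[13]=C('p')+4=1+4=5
L[14]='p': occ=5, LF[14]=C('p')+5=1+5=6
L[15]='p': occ=6, LF[15]=C('p')+6=1+6=7
L[16]='p': occ=7, LF[16]=C('p')+7=1+7=8
L[17]='q': occ=3, LF[17]=C('q')+3=9+3=12
L[18]='r': occ=5, LF[18]=C('r')+5=15+5=20
L[19]='r': occ=6, LF[19]=C('r')+6=15+6=21
L[20]='q': occ=4, LF[20]=C('q')+4=9+4=13
L[21]='r': occ=7, LF[21]=C('r')+7=15+7=22
L[22]='q': occ=5, LF[22]=C('q')+5=9+5=14

Answer: 1 15 9 16 17 2 0 18 10 3 4 19 11 5 6 7 8 12 20 21 13 22 14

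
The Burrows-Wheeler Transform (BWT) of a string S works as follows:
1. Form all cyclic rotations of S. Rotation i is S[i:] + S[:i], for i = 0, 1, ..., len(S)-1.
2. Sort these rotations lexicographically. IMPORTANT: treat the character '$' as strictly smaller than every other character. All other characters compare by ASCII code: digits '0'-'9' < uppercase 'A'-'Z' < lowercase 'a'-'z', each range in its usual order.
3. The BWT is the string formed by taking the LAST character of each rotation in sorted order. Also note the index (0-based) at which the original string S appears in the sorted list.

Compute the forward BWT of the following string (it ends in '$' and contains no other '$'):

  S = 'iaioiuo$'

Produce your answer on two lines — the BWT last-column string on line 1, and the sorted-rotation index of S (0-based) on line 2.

All 8 rotations (rotation i = S[i:]+S[:i]):
  rot[0] = iaioiuo$
  rot[1] = aioiuo$i
  rot[2] = ioiuo$ia
  rot[3] = oiuo$iai
  rot[4] = iuo$iaio
  rot[5] = uo$iaioi
  rot[6] = o$iaioiu
  rot[7] = $iaioiuo
Sorted (with $ < everything):
  sorted[0] = $iaioiuo  (last char: 'o')
  sorted[1] = aioiuo$i  (last char: 'i')
  sorted[2] = iaioiuo$  (last char: '$')
  sorted[3] = ioiuo$ia  (last char: 'a')
  sorted[4] = iuo$iaio  (last char: 'o')
  sorted[5] = o$iaioiu  (last char: 'u')
  sorted[6] = oiuo$iai  (last char: 'i')
  sorted[7] = uo$iaioi  (last char: 'i')
Last column: oi$aouii
Original string S is at sorted index 2

Answer: oi$aouii
2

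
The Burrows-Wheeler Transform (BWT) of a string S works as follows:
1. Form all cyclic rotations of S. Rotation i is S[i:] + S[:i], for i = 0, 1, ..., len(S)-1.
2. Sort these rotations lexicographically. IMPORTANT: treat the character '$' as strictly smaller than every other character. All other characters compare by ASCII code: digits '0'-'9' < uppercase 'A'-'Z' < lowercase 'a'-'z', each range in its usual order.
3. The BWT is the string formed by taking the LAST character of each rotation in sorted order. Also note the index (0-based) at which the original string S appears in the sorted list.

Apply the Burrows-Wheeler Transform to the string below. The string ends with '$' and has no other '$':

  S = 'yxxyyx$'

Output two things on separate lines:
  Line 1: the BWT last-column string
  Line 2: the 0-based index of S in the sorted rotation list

All 7 rotations (rotation i = S[i:]+S[:i]):
  rot[0] = yxxyyx$
  rot[1] = xxyyx$y
  rot[2] = xyyx$yx
  rot[3] = yyx$yxx
  rot[4] = yx$yxxy
  rot[5] = x$yxxyy
  rot[6] = $yxxyyx
Sorted (with $ < everything):
  sorted[0] = $yxxyyx  (last char: 'x')
  sorted[1] = x$yxxyy  (last char: 'y')
  sorted[2] = xxyyx$y  (last char: 'y')
  sorted[3] = xyyx$yx  (last char: 'x')
  sorted[4] = yx$yxxy  (last char: 'y')
  sorted[5] = yxxyyx$  (last char: '$')
  sorted[6] = yyx$yxx  (last char: 'x')
Last column: xyyxy$x
Original string S is at sorted index 5

Answer: xyyxy$x
5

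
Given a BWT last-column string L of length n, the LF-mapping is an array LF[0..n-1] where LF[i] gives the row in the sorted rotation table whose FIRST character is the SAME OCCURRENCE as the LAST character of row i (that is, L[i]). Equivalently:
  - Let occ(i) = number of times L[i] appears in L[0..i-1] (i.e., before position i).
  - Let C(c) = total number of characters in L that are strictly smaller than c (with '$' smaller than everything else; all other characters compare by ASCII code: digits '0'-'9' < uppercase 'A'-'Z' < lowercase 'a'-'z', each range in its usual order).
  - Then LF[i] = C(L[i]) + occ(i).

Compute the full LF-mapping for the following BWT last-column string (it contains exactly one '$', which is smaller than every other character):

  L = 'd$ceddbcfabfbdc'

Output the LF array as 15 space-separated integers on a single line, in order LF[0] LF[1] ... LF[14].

Char counts: '$':1, 'a':1, 'b':3, 'c':3, 'd':4, 'e':1, 'f':2
C (first-col start): C('$')=0, C('a')=1, C('b')=2, C('c')=5, C('d')=8, C('e')=12, C('f')=13
L[0]='d': occ=0, LF[0]=C('d')+0=8+0=8
L[1]='$': occ=0, LF[1]=C('$')+0=0+0=0
L[2]='c': occ=0, LF[2]=C('c')+0=5+0=5
L[3]='e': occ=0, LF[3]=C('e')+0=12+0=12
L[4]='d': occ=1, LF[4]=C('d')+1=8+1=9
L[5]='d': occ=2, LF[5]=C('d')+2=8+2=10
L[6]='b': occ=0, LF[6]=C('b')+0=2+0=2
L[7]='c': occ=1, LF[7]=C('c')+1=5+1=6
L[8]='f': occ=0, LF[8]=C('f')+0=13+0=13
L[9]='a': occ=0, LF[9]=C('a')+0=1+0=1
L[10]='b': occ=1, LF[10]=C('b')+1=2+1=3
L[11]='f': occ=1, LF[11]=C('f')+1=13+1=14
L[12]='b': occ=2, LF[12]=C('b')+2=2+2=4
L[13]='d': occ=3, LF[13]=C('d')+3=8+3=11
L[14]='c': occ=2, LF[14]=C('c')+2=5+2=7

Answer: 8 0 5 12 9 10 2 6 13 1 3 14 4 11 7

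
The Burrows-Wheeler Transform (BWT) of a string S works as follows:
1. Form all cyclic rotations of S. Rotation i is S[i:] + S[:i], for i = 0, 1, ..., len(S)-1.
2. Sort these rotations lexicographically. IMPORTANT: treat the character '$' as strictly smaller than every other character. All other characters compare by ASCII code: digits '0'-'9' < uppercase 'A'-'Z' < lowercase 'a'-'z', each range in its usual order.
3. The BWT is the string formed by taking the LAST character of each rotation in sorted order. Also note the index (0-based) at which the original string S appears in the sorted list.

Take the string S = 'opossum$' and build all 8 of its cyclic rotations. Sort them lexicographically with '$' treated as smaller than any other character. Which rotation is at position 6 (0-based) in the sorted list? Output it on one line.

Answer: sum$opos

Derivation:
All 8 rotations (rotation i = S[i:]+S[:i]):
  rot[0] = opossum$
  rot[1] = possum$o
  rot[2] = ossum$op
  rot[3] = ssum$opo
  rot[4] = sum$opos
  rot[5] = um$oposs
  rot[6] = m$opossu
  rot[7] = $opossum
Sorted (with $ < everything):
  sorted[0] = $opossum
  sorted[1] = m$opossu
  sorted[2] = opossum$
  sorted[3] = ossum$op
  sorted[4] = possum$o
  sorted[5] = ssum$opo
  sorted[6] = sum$opos
  sorted[7] = um$oposs
sorted[6] = sum$opos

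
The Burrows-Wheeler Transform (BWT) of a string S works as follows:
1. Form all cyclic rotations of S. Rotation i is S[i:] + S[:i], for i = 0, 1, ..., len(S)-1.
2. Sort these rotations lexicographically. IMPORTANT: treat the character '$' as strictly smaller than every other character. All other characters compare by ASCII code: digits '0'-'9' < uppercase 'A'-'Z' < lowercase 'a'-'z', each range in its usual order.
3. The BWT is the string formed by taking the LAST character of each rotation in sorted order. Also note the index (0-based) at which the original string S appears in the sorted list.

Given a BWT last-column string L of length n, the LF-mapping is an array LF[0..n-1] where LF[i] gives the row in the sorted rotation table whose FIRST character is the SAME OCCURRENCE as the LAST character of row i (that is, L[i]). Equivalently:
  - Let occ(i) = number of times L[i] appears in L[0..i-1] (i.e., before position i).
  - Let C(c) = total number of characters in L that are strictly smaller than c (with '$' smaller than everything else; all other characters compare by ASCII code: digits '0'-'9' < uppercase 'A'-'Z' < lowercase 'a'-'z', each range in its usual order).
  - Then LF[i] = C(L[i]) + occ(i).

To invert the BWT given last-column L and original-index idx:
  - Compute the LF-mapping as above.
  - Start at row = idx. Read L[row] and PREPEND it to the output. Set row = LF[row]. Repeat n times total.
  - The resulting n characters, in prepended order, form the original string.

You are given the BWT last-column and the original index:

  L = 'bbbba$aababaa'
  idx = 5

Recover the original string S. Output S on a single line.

Answer: abbaabaabbab$

Derivation:
LF mapping: 7 8 9 10 1 0 2 3 11 4 12 5 6
Walk LF starting at row 5, prepending L[row]:
  step 1: row=5, L[5]='$', prepend. Next row=LF[5]=0
  step 2: row=0, L[0]='b', prepend. Next row=LF[0]=7
  step 3: row=7, L[7]='a', prepend. Next row=LF[7]=3
  step 4: row=3, L[3]='b', prepend. Next row=LF[3]=10
  step 5: row=10, L[10]='b', prepend. Next row=LF[10]=12
  step 6: row=12, L[12]='a', prepend. Next row=LF[12]=6
  step 7: row=6, L[6]='a', prepend. Next row=LF[6]=2
  step 8: row=2, L[2]='b', prepend. Next row=LF[2]=9
  step 9: row=9, L[9]='a', prepend. Next row=LF[9]=4
  step 10: row=4, L[4]='a', prepend. Next row=LF[4]=1
  step 11: row=1, L[1]='b', prepend. Next row=LF[1]=8
  step 12: row=8, L[8]='b', prepend. Next row=LF[8]=11
  step 13: row=11, L[11]='a', prepend. Next row=LF[11]=5
Reversed output: abbaabaabbab$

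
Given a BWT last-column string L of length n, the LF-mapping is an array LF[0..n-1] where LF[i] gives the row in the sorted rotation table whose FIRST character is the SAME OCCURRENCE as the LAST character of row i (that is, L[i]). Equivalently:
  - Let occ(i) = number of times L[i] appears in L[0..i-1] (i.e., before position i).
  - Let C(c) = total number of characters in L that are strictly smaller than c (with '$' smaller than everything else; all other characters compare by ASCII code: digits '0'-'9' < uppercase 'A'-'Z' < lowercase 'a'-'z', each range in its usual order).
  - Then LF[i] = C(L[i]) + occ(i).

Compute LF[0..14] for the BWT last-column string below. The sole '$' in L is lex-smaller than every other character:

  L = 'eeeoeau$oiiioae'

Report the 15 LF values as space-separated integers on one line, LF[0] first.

Answer: 3 4 5 11 6 1 14 0 12 8 9 10 13 2 7

Derivation:
Char counts: '$':1, 'a':2, 'e':5, 'i':3, 'o':3, 'u':1
C (first-col start): C('$')=0, C('a')=1, C('e')=3, C('i')=8, C('o')=11, C('u')=14
L[0]='e': occ=0, LF[0]=C('e')+0=3+0=3
L[1]='e': occ=1, LF[1]=C('e')+1=3+1=4
L[2]='e': occ=2, LF[2]=C('e')+2=3+2=5
L[3]='o': occ=0, LF[3]=C('o')+0=11+0=11
L[4]='e': occ=3, LF[4]=C('e')+3=3+3=6
L[5]='a': occ=0, LF[5]=C('a')+0=1+0=1
L[6]='u': occ=0, LF[6]=C('u')+0=14+0=14
L[7]='$': occ=0, LF[7]=C('$')+0=0+0=0
L[8]='o': occ=1, LF[8]=C('o')+1=11+1=12
L[9]='i': occ=0, LF[9]=C('i')+0=8+0=8
L[10]='i': occ=1, LF[10]=C('i')+1=8+1=9
L[11]='i': occ=2, LF[11]=C('i')+2=8+2=10
L[12]='o': occ=2, LF[12]=C('o')+2=11+2=13
L[13]='a': occ=1, LF[13]=C('a')+1=1+1=2
L[14]='e': occ=4, LF[14]=C('e')+4=3+4=7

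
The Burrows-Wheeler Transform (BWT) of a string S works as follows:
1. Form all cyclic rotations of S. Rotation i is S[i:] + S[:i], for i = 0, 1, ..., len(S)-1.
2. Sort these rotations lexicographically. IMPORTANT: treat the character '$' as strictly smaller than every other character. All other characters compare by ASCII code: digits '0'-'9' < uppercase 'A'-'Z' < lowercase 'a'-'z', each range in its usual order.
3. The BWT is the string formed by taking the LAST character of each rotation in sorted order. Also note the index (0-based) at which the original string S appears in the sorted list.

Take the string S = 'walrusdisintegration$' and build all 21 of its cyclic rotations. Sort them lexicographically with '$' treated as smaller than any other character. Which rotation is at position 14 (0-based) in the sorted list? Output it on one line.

All 21 rotations (rotation i = S[i:]+S[:i]):
  rot[0] = walrusdisintegration$
  rot[1] = alrusdisintegration$w
  rot[2] = lrusdisintegration$wa
  rot[3] = rusdisintegration$wal
  rot[4] = usdisintegration$walr
  rot[5] = sdisintegration$walru
  rot[6] = disintegration$walrus
  rot[7] = isintegration$walrusd
  rot[8] = sintegration$walrusdi
  rot[9] = integration$walrusdis
  rot[10] = ntegration$walrusdisi
  rot[11] = tegration$walrusdisin
  rot[12] = egration$walrusdisint
  rot[13] = gration$walrusdisinte
  rot[14] = ration$walrusdisinteg
  rot[15] = ation$walrusdisintegr
  rot[16] = tion$walrusdisintegra
  rot[17] = ion$walrusdisintegrat
  rot[18] = on$walrusdisintegrati
  rot[19] = n$walrusdisintegratio
  rot[20] = $walrusdisintegration
Sorted (with $ < everything):
  sorted[0] = $walrusdisintegration
  sorted[1] = alrusdisintegration$w
  sorted[2] = ation$walrusdisintegr
  sorted[3] = disintegration$walrus
  sorted[4] = egration$walrusdisint
  sorted[5] = gration$walrusdisinte
  sorted[6] = integration$walrusdis
  sorted[7] = ion$walrusdisintegrat
  sorted[8] = isintegration$walrusd
  sorted[9] = lrusdisintegration$wa
  sorted[10] = n$walrusdisintegratio
  sorted[11] = ntegration$walrusdisi
  sorted[12] = on$walrusdisintegrati
  sorted[13] = ration$walrusdisinteg
  sorted[14] = rusdisintegration$wal
  sorted[15] = sdisintegration$walru
  sorted[16] = sintegration$walrusdi
  sorted[17] = tegration$walrusdisin
  sorted[18] = tion$walrusdisintegra
  sorted[19] = usdisintegration$walr
  sorted[20] = walrusdisintegration$
sorted[14] = rusdisintegration$wal

Answer: rusdisintegration$wal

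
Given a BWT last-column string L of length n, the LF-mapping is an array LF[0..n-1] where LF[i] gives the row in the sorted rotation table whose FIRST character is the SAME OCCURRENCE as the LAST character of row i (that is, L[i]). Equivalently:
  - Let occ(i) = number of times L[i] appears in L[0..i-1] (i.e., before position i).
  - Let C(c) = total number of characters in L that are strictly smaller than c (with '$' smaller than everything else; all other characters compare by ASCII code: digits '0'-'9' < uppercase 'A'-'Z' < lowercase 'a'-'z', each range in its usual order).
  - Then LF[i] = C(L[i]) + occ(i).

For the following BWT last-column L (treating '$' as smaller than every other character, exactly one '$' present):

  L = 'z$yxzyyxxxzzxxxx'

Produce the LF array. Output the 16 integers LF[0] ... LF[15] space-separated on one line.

Answer: 12 0 9 1 13 10 11 2 3 4 14 15 5 6 7 8

Derivation:
Char counts: '$':1, 'x':8, 'y':3, 'z':4
C (first-col start): C('$')=0, C('x')=1, C('y')=9, C('z')=12
L[0]='z': occ=0, LF[0]=C('z')+0=12+0=12
L[1]='$': occ=0, LF[1]=C('$')+0=0+0=0
L[2]='y': occ=0, LF[2]=C('y')+0=9+0=9
L[3]='x': occ=0, LF[3]=C('x')+0=1+0=1
L[4]='z': occ=1, LF[4]=C('z')+1=12+1=13
L[5]='y': occ=1, LF[5]=C('y')+1=9+1=10
L[6]='y': occ=2, LF[6]=C('y')+2=9+2=11
L[7]='x': occ=1, LF[7]=C('x')+1=1+1=2
L[8]='x': occ=2, LF[8]=C('x')+2=1+2=3
L[9]='x': occ=3, LF[9]=C('x')+3=1+3=4
L[10]='z': occ=2, LF[10]=C('z')+2=12+2=14
L[11]='z': occ=3, LF[11]=C('z')+3=12+3=15
L[12]='x': occ=4, LF[12]=C('x')+4=1+4=5
L[13]='x': occ=5, LF[13]=C('x')+5=1+5=6
L[14]='x': occ=6, LF[14]=C('x')+6=1+6=7
L[15]='x': occ=7, LF[15]=C('x')+7=1+7=8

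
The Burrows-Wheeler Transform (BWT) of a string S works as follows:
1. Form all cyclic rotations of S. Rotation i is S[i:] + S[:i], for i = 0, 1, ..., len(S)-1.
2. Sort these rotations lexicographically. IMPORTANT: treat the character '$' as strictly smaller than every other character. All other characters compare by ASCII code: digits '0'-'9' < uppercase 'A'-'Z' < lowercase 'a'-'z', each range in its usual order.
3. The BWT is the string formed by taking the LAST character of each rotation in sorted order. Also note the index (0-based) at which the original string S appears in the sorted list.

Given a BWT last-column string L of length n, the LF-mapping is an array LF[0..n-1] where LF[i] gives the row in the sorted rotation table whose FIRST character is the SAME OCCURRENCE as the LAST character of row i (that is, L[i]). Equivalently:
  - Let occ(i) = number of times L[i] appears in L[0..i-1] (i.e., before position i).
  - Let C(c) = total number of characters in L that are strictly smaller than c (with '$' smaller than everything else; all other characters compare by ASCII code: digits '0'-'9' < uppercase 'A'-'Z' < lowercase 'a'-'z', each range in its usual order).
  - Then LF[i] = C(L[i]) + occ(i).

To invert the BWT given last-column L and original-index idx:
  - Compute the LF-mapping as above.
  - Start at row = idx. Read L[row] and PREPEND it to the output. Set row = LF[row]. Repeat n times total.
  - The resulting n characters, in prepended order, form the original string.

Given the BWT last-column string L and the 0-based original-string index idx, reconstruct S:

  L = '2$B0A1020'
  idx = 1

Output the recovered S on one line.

Answer: 00B02A12$

Derivation:
LF mapping: 5 0 8 1 7 4 2 6 3
Walk LF starting at row 1, prepending L[row]:
  step 1: row=1, L[1]='$', prepend. Next row=LF[1]=0
  step 2: row=0, L[0]='2', prepend. Next row=LF[0]=5
  step 3: row=5, L[5]='1', prepend. Next row=LF[5]=4
  step 4: row=4, L[4]='A', prepend. Next row=LF[4]=7
  step 5: row=7, L[7]='2', prepend. Next row=LF[7]=6
  step 6: row=6, L[6]='0', prepend. Next row=LF[6]=2
  step 7: row=2, L[2]='B', prepend. Next row=LF[2]=8
  step 8: row=8, L[8]='0', prepend. Next row=LF[8]=3
  step 9: row=3, L[3]='0', prepend. Next row=LF[3]=1
Reversed output: 00B02A12$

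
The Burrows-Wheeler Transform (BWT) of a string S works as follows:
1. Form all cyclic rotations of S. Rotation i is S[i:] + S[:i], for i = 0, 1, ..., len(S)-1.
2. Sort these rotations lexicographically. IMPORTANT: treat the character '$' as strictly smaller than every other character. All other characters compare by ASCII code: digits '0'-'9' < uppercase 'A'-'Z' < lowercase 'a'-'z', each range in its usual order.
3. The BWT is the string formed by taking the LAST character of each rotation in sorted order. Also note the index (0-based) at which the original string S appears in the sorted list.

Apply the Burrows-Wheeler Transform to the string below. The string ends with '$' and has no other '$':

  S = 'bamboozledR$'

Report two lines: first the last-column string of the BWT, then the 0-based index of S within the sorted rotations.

All 12 rotations (rotation i = S[i:]+S[:i]):
  rot[0] = bamboozledR$
  rot[1] = amboozledR$b
  rot[2] = mboozledR$ba
  rot[3] = boozledR$bam
  rot[4] = oozledR$bamb
  rot[5] = ozledR$bambo
  rot[6] = zledR$bamboo
  rot[7] = ledR$bambooz
  rot[8] = edR$bamboozl
  rot[9] = dR$bamboozle
  rot[10] = R$bamboozled
  rot[11] = $bamboozledR
Sorted (with $ < everything):
  sorted[0] = $bamboozledR  (last char: 'R')
  sorted[1] = R$bamboozled  (last char: 'd')
  sorted[2] = amboozledR$b  (last char: 'b')
  sorted[3] = bamboozledR$  (last char: '$')
  sorted[4] = boozledR$bam  (last char: 'm')
  sorted[5] = dR$bamboozle  (last char: 'e')
  sorted[6] = edR$bamboozl  (last char: 'l')
  sorted[7] = ledR$bambooz  (last char: 'z')
  sorted[8] = mboozledR$ba  (last char: 'a')
  sorted[9] = oozledR$bamb  (last char: 'b')
  sorted[10] = ozledR$bambo  (last char: 'o')
  sorted[11] = zledR$bamboo  (last char: 'o')
Last column: Rdb$melzaboo
Original string S is at sorted index 3

Answer: Rdb$melzaboo
3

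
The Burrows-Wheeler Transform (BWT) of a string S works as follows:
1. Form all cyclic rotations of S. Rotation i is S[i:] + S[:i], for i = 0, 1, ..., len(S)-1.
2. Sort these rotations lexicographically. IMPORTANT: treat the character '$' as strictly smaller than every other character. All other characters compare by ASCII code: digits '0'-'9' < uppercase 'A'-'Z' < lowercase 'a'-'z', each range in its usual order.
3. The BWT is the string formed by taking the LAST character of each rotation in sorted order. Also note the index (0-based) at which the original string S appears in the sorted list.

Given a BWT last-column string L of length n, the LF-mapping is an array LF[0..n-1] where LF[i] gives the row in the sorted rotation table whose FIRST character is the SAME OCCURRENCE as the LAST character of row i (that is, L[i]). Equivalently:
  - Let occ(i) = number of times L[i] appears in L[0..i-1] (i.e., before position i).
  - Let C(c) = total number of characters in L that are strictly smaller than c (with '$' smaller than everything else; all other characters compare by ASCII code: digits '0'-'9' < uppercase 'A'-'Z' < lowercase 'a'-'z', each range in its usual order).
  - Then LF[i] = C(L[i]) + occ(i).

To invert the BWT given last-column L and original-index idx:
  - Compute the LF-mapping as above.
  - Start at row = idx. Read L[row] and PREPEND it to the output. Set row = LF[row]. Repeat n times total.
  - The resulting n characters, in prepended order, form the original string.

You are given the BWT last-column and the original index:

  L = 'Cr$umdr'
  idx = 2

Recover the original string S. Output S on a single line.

LF mapping: 1 4 0 6 3 2 5
Walk LF starting at row 2, prepending L[row]:
  step 1: row=2, L[2]='$', prepend. Next row=LF[2]=0
  step 2: row=0, L[0]='C', prepend. Next row=LF[0]=1
  step 3: row=1, L[1]='r', prepend. Next row=LF[1]=4
  step 4: row=4, L[4]='m', prepend. Next row=LF[4]=3
  step 5: row=3, L[3]='u', prepend. Next row=LF[3]=6
  step 6: row=6, L[6]='r', prepend. Next row=LF[6]=5
  step 7: row=5, L[5]='d', prepend. Next row=LF[5]=2
Reversed output: drumrC$

Answer: drumrC$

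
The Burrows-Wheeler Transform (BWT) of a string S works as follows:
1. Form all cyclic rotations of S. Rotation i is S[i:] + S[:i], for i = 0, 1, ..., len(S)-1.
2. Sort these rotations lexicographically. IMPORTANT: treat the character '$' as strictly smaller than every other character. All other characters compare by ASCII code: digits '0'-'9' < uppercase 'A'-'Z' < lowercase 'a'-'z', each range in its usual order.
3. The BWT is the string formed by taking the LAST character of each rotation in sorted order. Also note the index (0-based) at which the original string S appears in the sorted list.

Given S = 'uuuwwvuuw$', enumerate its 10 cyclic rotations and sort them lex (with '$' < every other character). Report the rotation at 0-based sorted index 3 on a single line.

All 10 rotations (rotation i = S[i:]+S[:i]):
  rot[0] = uuuwwvuuw$
  rot[1] = uuwwvuuw$u
  rot[2] = uwwvuuw$uu
  rot[3] = wwvuuw$uuu
  rot[4] = wvuuw$uuuw
  rot[5] = vuuw$uuuww
  rot[6] = uuw$uuuwwv
  rot[7] = uw$uuuwwvu
  rot[8] = w$uuuwwvuu
  rot[9] = $uuuwwvuuw
Sorted (with $ < everything):
  sorted[0] = $uuuwwvuuw
  sorted[1] = uuuwwvuuw$
  sorted[2] = uuw$uuuwwv
  sorted[3] = uuwwvuuw$u
  sorted[4] = uw$uuuwwvu
  sorted[5] = uwwvuuw$uu
  sorted[6] = vuuw$uuuww
  sorted[7] = w$uuuwwvuu
  sorted[8] = wvuuw$uuuw
  sorted[9] = wwvuuw$uuu
sorted[3] = uuwwvuuw$u

Answer: uuwwvuuw$u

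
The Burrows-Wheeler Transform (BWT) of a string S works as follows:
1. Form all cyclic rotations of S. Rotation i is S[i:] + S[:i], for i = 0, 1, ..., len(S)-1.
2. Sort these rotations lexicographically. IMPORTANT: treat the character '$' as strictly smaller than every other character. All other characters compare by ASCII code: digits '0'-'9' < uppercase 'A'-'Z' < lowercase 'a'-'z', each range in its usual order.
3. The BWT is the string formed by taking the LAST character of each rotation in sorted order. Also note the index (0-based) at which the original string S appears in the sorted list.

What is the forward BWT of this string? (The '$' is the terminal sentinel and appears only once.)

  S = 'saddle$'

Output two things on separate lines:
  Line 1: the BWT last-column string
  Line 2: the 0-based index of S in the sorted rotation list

Answer: esadld$
6

Derivation:
All 7 rotations (rotation i = S[i:]+S[:i]):
  rot[0] = saddle$
  rot[1] = addle$s
  rot[2] = ddle$sa
  rot[3] = dle$sad
  rot[4] = le$sadd
  rot[5] = e$saddl
  rot[6] = $saddle
Sorted (with $ < everything):
  sorted[0] = $saddle  (last char: 'e')
  sorted[1] = addle$s  (last char: 's')
  sorted[2] = ddle$sa  (last char: 'a')
  sorted[3] = dle$sad  (last char: 'd')
  sorted[4] = e$saddl  (last char: 'l')
  sorted[5] = le$sadd  (last char: 'd')
  sorted[6] = saddle$  (last char: '$')
Last column: esadld$
Original string S is at sorted index 6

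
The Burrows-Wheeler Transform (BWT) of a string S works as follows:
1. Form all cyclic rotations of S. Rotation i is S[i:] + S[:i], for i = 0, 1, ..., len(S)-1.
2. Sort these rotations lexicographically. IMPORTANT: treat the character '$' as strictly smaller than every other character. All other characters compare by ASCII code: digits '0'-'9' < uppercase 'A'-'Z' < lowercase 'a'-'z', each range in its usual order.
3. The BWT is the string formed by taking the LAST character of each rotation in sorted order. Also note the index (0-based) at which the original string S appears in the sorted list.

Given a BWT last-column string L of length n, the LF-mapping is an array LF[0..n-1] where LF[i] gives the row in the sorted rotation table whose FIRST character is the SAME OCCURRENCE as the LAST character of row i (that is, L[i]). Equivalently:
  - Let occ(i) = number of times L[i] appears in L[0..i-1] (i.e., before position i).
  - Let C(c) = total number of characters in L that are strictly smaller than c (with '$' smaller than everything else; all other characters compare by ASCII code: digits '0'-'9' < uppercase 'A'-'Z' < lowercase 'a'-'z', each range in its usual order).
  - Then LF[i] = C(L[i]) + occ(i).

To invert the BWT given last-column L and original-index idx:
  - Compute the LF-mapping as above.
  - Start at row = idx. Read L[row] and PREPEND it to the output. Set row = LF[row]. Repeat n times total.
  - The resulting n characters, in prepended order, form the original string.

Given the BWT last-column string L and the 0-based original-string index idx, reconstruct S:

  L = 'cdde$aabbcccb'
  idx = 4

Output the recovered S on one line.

LF mapping: 6 10 11 12 0 1 2 3 4 7 8 9 5
Walk LF starting at row 4, prepending L[row]:
  step 1: row=4, L[4]='$', prepend. Next row=LF[4]=0
  step 2: row=0, L[0]='c', prepend. Next row=LF[0]=6
  step 3: row=6, L[6]='a', prepend. Next row=LF[6]=2
  step 4: row=2, L[2]='d', prepend. Next row=LF[2]=11
  step 5: row=11, L[11]='c', prepend. Next row=LF[11]=9
  step 6: row=9, L[9]='c', prepend. Next row=LF[9]=7
  step 7: row=7, L[7]='b', prepend. Next row=LF[7]=3
  step 8: row=3, L[3]='e', prepend. Next row=LF[3]=12
  step 9: row=12, L[12]='b', prepend. Next row=LF[12]=5
  step 10: row=5, L[5]='a', prepend. Next row=LF[5]=1
  step 11: row=1, L[1]='d', prepend. Next row=LF[1]=10
  step 12: row=10, L[10]='c', prepend. Next row=LF[10]=8
  step 13: row=8, L[8]='b', prepend. Next row=LF[8]=4
Reversed output: bcdabebccdac$

Answer: bcdabebccdac$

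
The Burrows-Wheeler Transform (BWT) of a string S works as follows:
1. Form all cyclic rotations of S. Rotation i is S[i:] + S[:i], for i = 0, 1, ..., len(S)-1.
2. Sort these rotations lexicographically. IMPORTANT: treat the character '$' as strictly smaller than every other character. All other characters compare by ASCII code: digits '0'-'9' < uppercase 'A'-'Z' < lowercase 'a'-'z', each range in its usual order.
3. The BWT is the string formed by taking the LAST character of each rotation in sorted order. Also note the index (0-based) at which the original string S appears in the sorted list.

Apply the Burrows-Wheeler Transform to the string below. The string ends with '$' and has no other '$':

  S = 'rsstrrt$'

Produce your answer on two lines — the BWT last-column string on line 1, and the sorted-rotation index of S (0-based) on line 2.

Answer: tt$rrsrs
2

Derivation:
All 8 rotations (rotation i = S[i:]+S[:i]):
  rot[0] = rsstrrt$
  rot[1] = sstrrt$r
  rot[2] = strrt$rs
  rot[3] = trrt$rss
  rot[4] = rrt$rsst
  rot[5] = rt$rsstr
  rot[6] = t$rsstrr
  rot[7] = $rsstrrt
Sorted (with $ < everything):
  sorted[0] = $rsstrrt  (last char: 't')
  sorted[1] = rrt$rsst  (last char: 't')
  sorted[2] = rsstrrt$  (last char: '$')
  sorted[3] = rt$rsstr  (last char: 'r')
  sorted[4] = sstrrt$r  (last char: 'r')
  sorted[5] = strrt$rs  (last char: 's')
  sorted[6] = t$rsstrr  (last char: 'r')
  sorted[7] = trrt$rss  (last char: 's')
Last column: tt$rrsrs
Original string S is at sorted index 2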